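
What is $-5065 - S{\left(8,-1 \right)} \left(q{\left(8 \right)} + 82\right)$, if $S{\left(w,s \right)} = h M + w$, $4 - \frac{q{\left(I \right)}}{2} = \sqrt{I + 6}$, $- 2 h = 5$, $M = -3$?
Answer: $-6460 + 31 \sqrt{14} \approx -6344.0$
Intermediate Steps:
$h = - \frac{5}{2}$ ($h = \left(- \frac{1}{2}\right) 5 = - \frac{5}{2} \approx -2.5$)
$q{\left(I \right)} = 8 - 2 \sqrt{6 + I}$ ($q{\left(I \right)} = 8 - 2 \sqrt{I + 6} = 8 - 2 \sqrt{6 + I}$)
$S{\left(w,s \right)} = \frac{15}{2} + w$ ($S{\left(w,s \right)} = \left(- \frac{5}{2}\right) \left(-3\right) + w = \frac{15}{2} + w$)
$-5065 - S{\left(8,-1 \right)} \left(q{\left(8 \right)} + 82\right) = -5065 - \left(\frac{15}{2} + 8\right) \left(\left(8 - 2 \sqrt{6 + 8}\right) + 82\right) = -5065 - \frac{31 \left(\left(8 - 2 \sqrt{14}\right) + 82\right)}{2} = -5065 - \frac{31 \left(90 - 2 \sqrt{14}\right)}{2} = -5065 - \left(1395 - 31 \sqrt{14}\right) = -6460 + 31 \sqrt{14}$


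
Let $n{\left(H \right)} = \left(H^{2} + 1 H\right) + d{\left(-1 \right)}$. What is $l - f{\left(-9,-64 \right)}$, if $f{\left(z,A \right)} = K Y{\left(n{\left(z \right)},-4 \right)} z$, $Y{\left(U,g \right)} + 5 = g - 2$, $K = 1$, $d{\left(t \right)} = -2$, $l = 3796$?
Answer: $3697$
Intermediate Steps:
$n{\left(H \right)} = -2 + H + H^{2}$ ($n{\left(H \right)} = \left(H^{2} + 1 H\right) - 2 = \left(H^{2} + H\right) - 2 = \left(H + H^{2}\right) - 2 = -2 + H + H^{2}$)
$Y{\left(U,g \right)} = -7 + g$ ($Y{\left(U,g \right)} = -5 + \left(g - 2\right) = -5 + \left(-2 + g\right) = -7 + g$)
$f{\left(z,A \right)} = - 11 z$ ($f{\left(z,A \right)} = 1 \left(-7 - 4\right) z = 1 \left(-11\right) z = - 11 z$)
$l - f{\left(-9,-64 \right)} = 3796 - \left(-11\right) \left(-9\right) = 3796 - 99 = 3697$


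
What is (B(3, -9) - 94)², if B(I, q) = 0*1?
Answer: 8836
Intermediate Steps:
B(I, q) = 0
(B(3, -9) - 94)² = (0 - 94)² = (-94)² = 8836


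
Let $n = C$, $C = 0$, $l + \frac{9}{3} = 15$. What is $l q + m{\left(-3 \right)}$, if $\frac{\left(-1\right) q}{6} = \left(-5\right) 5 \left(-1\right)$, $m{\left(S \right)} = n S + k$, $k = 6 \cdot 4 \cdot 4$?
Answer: $-1704$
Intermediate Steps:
$l = 12$ ($l = -3 + 15 = 12$)
$n = 0$
$k = 96$ ($k = 24 \cdot 4 = 96$)
$m{\left(S \right)} = 96$ ($m{\left(S \right)} = 0 S + 96 = 0 + 96 = 96$)
$q = -150$ ($q = - 6 \left(-5\right) 5 \left(-1\right) = - 6 \left(\left(-25\right) \left(-1\right)\right) = \left(-6\right) 25 = -150$)
$l q + m{\left(-3 \right)} = 12 \left(-150\right) + 96 = -1800 + 96 = -1704$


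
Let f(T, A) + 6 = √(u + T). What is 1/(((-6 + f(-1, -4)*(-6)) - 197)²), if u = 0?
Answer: 27853/779805625 - 2004*I/779805625 ≈ 3.5718e-5 - 2.5699e-6*I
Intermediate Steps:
f(T, A) = -6 + √T (f(T, A) = -6 + √(0 + T) = -6 + √T)
1/(((-6 + f(-1, -4)*(-6)) - 197)²) = 1/(((-6 + (-6 + √(-1))*(-6)) - 197)²) = 1/(((-6 + (-6 + I)*(-6)) - 197)²) = 1/(((-6 + (36 - 6*I)) - 197)²) = 1/(((30 - 6*I) - 197)²) = 1/((-167 - 6*I)²) = (-167 - 6*I)⁻²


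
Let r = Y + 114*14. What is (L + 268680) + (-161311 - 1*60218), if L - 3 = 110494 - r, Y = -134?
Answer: 156186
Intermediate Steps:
r = 1462 (r = -134 + 114*14 = -134 + 1596 = 1462)
L = 109035 (L = 3 + (110494 - 1*1462) = 3 + (110494 - 1462) = 3 + 109032 = 109035)
(L + 268680) + (-161311 - 1*60218) = (109035 + 268680) + (-161311 - 1*60218) = 377715 + (-161311 - 60218) = 377715 - 221529 = 156186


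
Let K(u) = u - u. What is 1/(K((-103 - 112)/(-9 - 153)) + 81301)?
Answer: 1/81301 ≈ 1.2300e-5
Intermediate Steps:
K(u) = 0
1/(K((-103 - 112)/(-9 - 153)) + 81301) = 1/(0 + 81301) = 1/81301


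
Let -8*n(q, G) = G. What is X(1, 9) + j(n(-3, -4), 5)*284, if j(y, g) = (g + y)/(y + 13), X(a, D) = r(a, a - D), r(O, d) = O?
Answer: 3151/27 ≈ 116.70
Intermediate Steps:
n(q, G) = -G/8
X(a, D) = a
j(y, g) = (g + y)/(13 + y)
X(1, 9) + j(n(-3, -4), 5)*284 = 1 + ((5 - 1/8*(-4))/(13 - 1/8*(-4)))*284 = 1 + ((5 + 1/2)/(13 + 1/2))*284 = 1 + ((11/2)/(27/2))*284 = 1 + ((2/27)*(11/2))*284 = 1 + (11/27)*284 = 1 + 3124/27 = 3151/27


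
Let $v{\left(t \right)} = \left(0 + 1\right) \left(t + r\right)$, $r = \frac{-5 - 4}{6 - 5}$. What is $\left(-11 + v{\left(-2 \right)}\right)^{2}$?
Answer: $484$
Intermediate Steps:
$r = -9$ ($r = - \frac{9}{1} = \left(-9\right) 1 = -9$)
$v{\left(t \right)} = -9 + t$ ($v{\left(t \right)} = \left(0 + 1\right) \left(t - 9\right) = 1 \left(-9 + t\right) = -9 + t$)
$\left(-11 + v{\left(-2 \right)}\right)^{2} = \left(-11 - 11\right)^{2} = \left(-22\right)^{2} = 484$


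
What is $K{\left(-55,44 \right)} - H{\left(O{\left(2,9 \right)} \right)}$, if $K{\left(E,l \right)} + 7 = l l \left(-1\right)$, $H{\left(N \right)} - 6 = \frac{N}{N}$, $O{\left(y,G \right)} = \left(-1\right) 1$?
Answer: $-1950$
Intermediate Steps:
$O{\left(y,G \right)} = -1$
$H{\left(N \right)} = 7$ ($H{\left(N \right)} = 6 + \frac{N}{N} = 6 + 1 = 7$)
$K{\left(E,l \right)} = -7 - l^{2}$ ($K{\left(E,l \right)} = -7 + l l \left(-1\right) = -7 + l^{2} \left(-1\right) = -7 - l^{2}$)
$K{\left(-55,44 \right)} - H{\left(O{\left(2,9 \right)} \right)} = \left(-7 - 44^{2}\right) - 7 = \left(-7 - 1936\right) - 7 = -1943 - 7 = -1950$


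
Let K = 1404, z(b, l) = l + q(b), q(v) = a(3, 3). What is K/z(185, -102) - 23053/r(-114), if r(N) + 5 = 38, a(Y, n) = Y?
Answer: -23521/33 ≈ -712.76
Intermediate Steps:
r(N) = 33 (r(N) = -5 + 38 = 33)
q(v) = 3
z(b, l) = 3 + l (z(b, l) = l + 3 = 3 + l)
K/z(185, -102) - 23053/r(-114) = 1404/(3 - 102) - 23053/33 = 1404/(-99) - 23053*1/33 = 1404*(-1/99) - 23053/33 = -156/11 - 23053/33 = -23521/33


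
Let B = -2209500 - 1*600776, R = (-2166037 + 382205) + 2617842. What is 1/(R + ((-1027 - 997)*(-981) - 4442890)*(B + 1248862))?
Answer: 1/3836935281254 ≈ 2.6062e-13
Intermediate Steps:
R = 834010 (R = -1783832 + 2617842 = 834010)
B = -2810276 (B = -2209500 - 600776 = -2810276)
1/(R + ((-1027 - 997)*(-981) - 4442890)*(B + 1248862)) = 1/(834010 + ((-1027 - 997)*(-981) - 4442890)*(-2810276 + 1248862)) = 1/(834010 + (-2024*(-981) - 4442890)*(-1561414)) = 1/(834010 + (1985544 - 4442890)*(-1561414)) = 1/(834010 - 2457346*(-1561414)) = 1/(834010 + 3836934447244) = 1/3836935281254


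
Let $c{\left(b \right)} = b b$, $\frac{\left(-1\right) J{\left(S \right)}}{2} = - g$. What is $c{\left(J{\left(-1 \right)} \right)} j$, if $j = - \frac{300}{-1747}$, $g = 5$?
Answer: $\frac{30000}{1747} \approx 17.172$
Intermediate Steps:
$J{\left(S \right)} = 10$ ($J{\left(S \right)} = - 2 \left(\left(-1\right) 5\right) = \left(-2\right) \left(-5\right) = 10$)
$c{\left(b \right)} = b^{2}$
$j = \frac{300}{1747}$ ($j = \left(-300\right) \left(- \frac{1}{1747}\right) = \frac{300}{1747} \approx 0.17172$)
$c{\left(J{\left(-1 \right)} \right)} j = 10^{2} \cdot \frac{300}{1747} = 100 \cdot \frac{300}{1747} = \frac{30000}{1747}$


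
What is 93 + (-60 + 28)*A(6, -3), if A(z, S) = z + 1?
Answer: -131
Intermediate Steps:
A(z, S) = 1 + z
93 + (-60 + 28)*A(6, -3) = 93 + (-60 + 28)*(1 + 6) = 93 - 32*7 = 93 - 224 = -131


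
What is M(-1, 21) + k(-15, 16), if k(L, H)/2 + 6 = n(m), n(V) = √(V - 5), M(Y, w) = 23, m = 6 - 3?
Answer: 11 + 2*I*√2 ≈ 11.0 + 2.8284*I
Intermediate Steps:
m = 3
n(V) = √(-5 + V)
k(L, H) = -12 + 2*I*√2 (k(L, H) = -12 + 2*√(-5 + 3) = -12 + 2*√(-2) = -12 + 2*(I*√2) = -12 + 2*I*√2)
M(-1, 21) + k(-15, 16) = 23 + (-12 + 2*I*√2) = 11 + 2*I*√2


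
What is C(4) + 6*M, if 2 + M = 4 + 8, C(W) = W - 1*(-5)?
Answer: 69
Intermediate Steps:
C(W) = 5 + W (C(W) = W + 5 = 5 + W)
M = 10 (M = -2 + (4 + 8) = -2 + 12 = 10)
C(4) + 6*M = (5 + 4) + 6*10 = 9 + 60 = 69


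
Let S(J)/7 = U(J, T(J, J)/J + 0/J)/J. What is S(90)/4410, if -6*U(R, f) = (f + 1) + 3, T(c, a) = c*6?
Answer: -1/34020 ≈ -2.9394e-5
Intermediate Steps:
T(c, a) = 6*c
U(R, f) = -⅔ - f/6 (U(R, f) = -((f + 1) + 3)/6 = -((1 + f) + 3)/6 = -(4 + f)/6 = -⅔ - f/6)
S(J) = -35/(3*J) (S(J) = 7*((-⅔ - ((6*J)/J + 0/J)/6)/J) = 7*((-⅔ - (6 + 0)/6)/J) = 7*((-⅔ - ⅙*6)/J) = 7*((-⅔ - 1)/J) = 7*(-5/(3*J)) = -35/(3*J))
S(90)/4410 = -35/3/90/4410 = -35/3*1/90*(1/4410) = -7/54*1/4410 = -1/34020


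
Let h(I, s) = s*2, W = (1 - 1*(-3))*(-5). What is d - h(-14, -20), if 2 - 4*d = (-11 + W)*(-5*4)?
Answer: -229/2 ≈ -114.50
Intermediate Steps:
W = -20 (W = (1 + 3)*(-5) = 4*(-5) = -20)
h(I, s) = 2*s
d = -309/2 (d = ½ - (-11 - 20)*(-5*4)/4 = ½ - (-31)*(-20)/4 = ½ - ¼*620 = ½ - 155 = -309/2 ≈ -154.50)
d - h(-14, -20) = -309/2 - 2*(-20) = -309/2 - 1*(-40) = -309/2 + 40 = -229/2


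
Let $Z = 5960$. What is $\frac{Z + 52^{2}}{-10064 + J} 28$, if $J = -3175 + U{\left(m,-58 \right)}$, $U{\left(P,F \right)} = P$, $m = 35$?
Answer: $- \frac{60648}{3301} \approx -18.373$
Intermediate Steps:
$J = -3140$ ($J = -3175 + 35 = -3140$)
$\frac{Z + 52^{2}}{-10064 + J} 28 = \frac{5960 + 52^{2}}{-10064 - 3140} \cdot 28 = \frac{5960 + 2704}{-13204} \cdot 28 = 8664 \left(- \frac{1}{13204}\right) 28 = \left(- \frac{2166}{3301}\right) 28 = - \frac{60648}{3301}$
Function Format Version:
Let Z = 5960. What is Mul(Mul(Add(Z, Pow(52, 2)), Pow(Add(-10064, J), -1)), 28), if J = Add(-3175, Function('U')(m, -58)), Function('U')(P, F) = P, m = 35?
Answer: Rational(-60648, 3301) ≈ -18.373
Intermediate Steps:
J = -3140 (J = Add(-3175, 35) = -3140)
Mul(Mul(Add(Z, Pow(52, 2)), Pow(Add(-10064, J), -1)), 28) = Mul(Mul(Add(5960, Pow(52, 2)), Pow(Add(-10064, -3140), -1)), 28) = Mul(Mul(Add(5960, 2704), Pow(-13204, -1)), 28) = Mul(Mul(8664, Rational(-1, 13204)), 28) = Mul(Rational(-2166, 3301), 28) = Rational(-60648, 3301)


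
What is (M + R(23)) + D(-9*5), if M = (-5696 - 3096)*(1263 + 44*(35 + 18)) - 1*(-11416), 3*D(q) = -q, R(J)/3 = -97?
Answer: -31596100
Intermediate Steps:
R(J) = -291 (R(J) = 3*(-97) = -291)
D(q) = -q/3 (D(q) = (-q)/3 = -q/3)
M = -31595824 (M = -8792*(1263 + 44*53) + 11416 = -8792*(1263 + 2332) + 11416 = -8792*3595 + 11416 = -31607240 + 11416 = -31595824)
(M + R(23)) + D(-9*5) = (-31595824 - 291) - (-3)*5 = -31596115 - ⅓*(-45) = -31596115 + 15 = -31596100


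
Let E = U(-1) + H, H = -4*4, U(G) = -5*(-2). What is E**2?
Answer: 36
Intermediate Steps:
U(G) = 10
H = -16
E = -6 (E = 10 - 16 = -6)
E**2 = (-6)**2 = 36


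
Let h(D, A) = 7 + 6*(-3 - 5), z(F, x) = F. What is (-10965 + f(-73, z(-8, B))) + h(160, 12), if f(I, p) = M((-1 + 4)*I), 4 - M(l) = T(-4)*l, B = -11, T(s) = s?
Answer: -11878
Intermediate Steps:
M(l) = 4 + 4*l (M(l) = 4 - (-4)*l = 4 + 4*l)
f(I, p) = 4 + 12*I (f(I, p) = 4 + 4*((-1 + 4)*I) = 4 + 4*(3*I) = 4 + 12*I)
h(D, A) = -41 (h(D, A) = 7 + 6*(-8) = 7 - 48 = -41)
(-10965 + f(-73, z(-8, B))) + h(160, 12) = (-10965 + (4 + 12*(-73))) - 41 = (-10965 + (4 - 876)) - 41 = (-10965 - 872) - 41 = -11837 - 41 = -11878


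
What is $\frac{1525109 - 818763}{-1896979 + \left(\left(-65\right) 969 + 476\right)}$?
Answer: $- \frac{353173}{979744} \approx -0.36047$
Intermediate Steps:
$\frac{1525109 - 818763}{-1896979 + \left(\left(-65\right) 969 + 476\right)} = \frac{706346}{-1896979 + \left(-62985 + 476\right)} = \frac{706346}{-1896979 - 62509} = \frac{706346}{-1959488} = 706346 \left(- \frac{1}{1959488}\right) = - \frac{353173}{979744}$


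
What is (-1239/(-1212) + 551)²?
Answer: 49736582289/163216 ≈ 3.0473e+5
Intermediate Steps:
(-1239/(-1212) + 551)² = (-1239*(-1/1212) + 551)² = (413/404 + 551)² = (223017/404)² = 49736582289/163216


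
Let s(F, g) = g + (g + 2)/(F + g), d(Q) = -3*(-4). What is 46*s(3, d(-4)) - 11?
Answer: 8759/15 ≈ 583.93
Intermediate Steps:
d(Q) = 12
s(F, g) = g + (2 + g)/(F + g)
46*s(3, d(-4)) - 11 = 46*((2 + 12 + 12² + 3*12)/(3 + 12)) - 11 = 46*((2 + 12 + 144 + 36)/15) - 11 = 46*((1/15)*194) - 11 = 46*(194/15) - 11 = 8924/15 - 11 = 8759/15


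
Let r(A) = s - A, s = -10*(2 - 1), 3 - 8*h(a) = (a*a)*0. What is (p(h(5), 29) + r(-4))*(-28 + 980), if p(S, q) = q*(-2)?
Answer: -60928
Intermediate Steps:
h(a) = 3/8 (h(a) = 3/8 - a*a*0/8 = 3/8 - a²*0/8 = 3/8 - ⅛*0 = 3/8 + 0 = 3/8)
p(S, q) = -2*q
s = -10 ≈ -10.000
r(A) = -10 - A
(p(h(5), 29) + r(-4))*(-28 + 980) = (-2*29 + (-10 - 1*(-4)))*(-28 + 980) = (-58 + (-10 + 4))*952 = (-58 - 6)*952 = -64*952 = -60928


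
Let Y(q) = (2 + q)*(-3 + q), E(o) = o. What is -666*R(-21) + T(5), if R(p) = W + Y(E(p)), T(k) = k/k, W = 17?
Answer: -315017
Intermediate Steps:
Y(q) = (-3 + q)*(2 + q)
T(k) = 1
R(p) = 11 + p**2 - p (R(p) = 17 + (-6 + p**2 - p) = 11 + p**2 - p)
-666*R(-21) + T(5) = -666*(11 + (-21)**2 - 1*(-21)) + 1 = -666*(11 + 441 + 21) + 1 = -666*473 + 1 = -315018 + 1 = -315017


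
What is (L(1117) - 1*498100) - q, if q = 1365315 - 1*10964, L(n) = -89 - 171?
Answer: -1852711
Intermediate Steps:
L(n) = -260
q = 1354351 (q = 1365315 - 10964 = 1354351)
(L(1117) - 1*498100) - q = (-260 - 1*498100) - 1*1354351 = (-260 - 498100) - 1354351 = -498360 - 1354351 = -1852711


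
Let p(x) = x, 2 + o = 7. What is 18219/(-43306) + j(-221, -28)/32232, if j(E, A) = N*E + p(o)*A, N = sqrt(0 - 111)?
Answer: -37081103/87239937 - 13*I*sqrt(111)/1896 ≈ -0.42505 - 0.072238*I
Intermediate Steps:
o = 5 (o = -2 + 7 = 5)
N = I*sqrt(111) (N = sqrt(-111) = I*sqrt(111) ≈ 10.536*I)
j(E, A) = 5*A + I*E*sqrt(111) (j(E, A) = (I*sqrt(111))*E + 5*A = I*E*sqrt(111) + 5*A = 5*A + I*E*sqrt(111))
18219/(-43306) + j(-221, -28)/32232 = 18219/(-43306) + (5*(-28) + I*(-221)*sqrt(111))/32232 = 18219*(-1/43306) + (-140 - 221*I*sqrt(111))*(1/32232) = -18219/43306 + (-35/8058 - 13*I*sqrt(111)/1896) = -37081103/87239937 - 13*I*sqrt(111)/1896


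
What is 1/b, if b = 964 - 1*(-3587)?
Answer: 1/4551 ≈ 0.00021973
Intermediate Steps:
b = 4551 (b = 964 + 3587 = 4551)
1/b = 1/4551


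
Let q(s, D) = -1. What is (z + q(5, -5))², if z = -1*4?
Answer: 25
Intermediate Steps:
z = -4
(z + q(5, -5))² = (-4 - 1)² = (-5)² = 25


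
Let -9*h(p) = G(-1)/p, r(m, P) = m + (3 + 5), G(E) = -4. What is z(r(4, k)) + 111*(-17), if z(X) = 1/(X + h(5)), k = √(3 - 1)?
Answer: -1026483/544 ≈ -1886.9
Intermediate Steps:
k = √2 ≈ 1.4142
r(m, P) = 8 + m (r(m, P) = m + 8 = 8 + m)
h(p) = 4/(9*p) (h(p) = -(-4)/(9*p) = 4/(9*p))
z(X) = 1/(4/45 + X) (z(X) = 1/(X + (4/9)/5) = 1/(X + (4/9)*(⅕)) = 1/(X + 4/45) = 1/(4/45 + X))
z(r(4, k)) + 111*(-17) = 45/(4 + 45*(8 + 4)) + 111*(-17) = 45/(4 + 45*12) - 1887 = 45/(4 + 540) - 1887 = 45/544 - 1887 = -1026483/544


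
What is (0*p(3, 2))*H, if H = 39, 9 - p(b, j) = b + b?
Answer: 0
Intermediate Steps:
p(b, j) = 9 - 2*b (p(b, j) = 9 - (b + b) = 9 - 2*b)
(0*p(3, 2))*H = (0*(9 - 2*3))*39 = (0*(9 - 6))*39 = (0*3)*39 = 0*39 = 0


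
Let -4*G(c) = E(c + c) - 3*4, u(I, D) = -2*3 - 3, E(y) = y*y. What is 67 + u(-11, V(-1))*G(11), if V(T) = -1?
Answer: 1129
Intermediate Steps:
E(y) = y²
u(I, D) = -9 (u(I, D) = -6 - 3 = -9)
G(c) = 3 - c² (G(c) = -((c + c)² - 3*4)/4 = -((2*c)² - 12)/4 = -(4*c² - 12)/4 = -(-12 + 4*c²)/4 = 3 - c²)
67 + u(-11, V(-1))*G(11) = 67 - 9*(3 - 1*11²) = 67 - 9*(3 - 1*121) = 67 - 9*(3 - 121) = 67 - 9*(-118) = 67 + 1062 = 1129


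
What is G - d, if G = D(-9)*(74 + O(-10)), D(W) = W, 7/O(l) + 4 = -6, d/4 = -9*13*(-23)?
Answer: -114237/10 ≈ -11424.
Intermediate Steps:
d = 10764 (d = 4*(-9*13*(-23)) = 4*(-117*(-23)) = 4*2691 = 10764)
O(l) = -7/10 (O(l) = 7/(-4 - 6) = 7/(-10) = 7*(-⅒) = -7/10)
G = -6597/10 (G = -9*(74 - 7/10) = -9*733/10 = -6597/10 ≈ -659.70)
G - d = -6597/10 - 1*10764 = -6597/10 - 10764 = -114237/10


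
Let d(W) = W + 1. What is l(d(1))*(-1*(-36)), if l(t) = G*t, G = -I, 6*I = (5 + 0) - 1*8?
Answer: 36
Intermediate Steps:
I = -½ (I = ((5 + 0) - 1*8)/6 = (5 - 8)/6 = (⅙)*(-3) = -½ ≈ -0.50000)
d(W) = 1 + W
G = ½ (G = -1*(-½) = ½ ≈ 0.50000)
l(t) = t/2
l(d(1))*(-1*(-36)) = ((1 + 1)/2)*(-1*(-36)) = ((½)*2)*36 = 1*36 = 36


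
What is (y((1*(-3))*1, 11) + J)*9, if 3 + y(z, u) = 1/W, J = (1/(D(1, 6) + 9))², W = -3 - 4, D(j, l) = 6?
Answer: -4943/175 ≈ -28.246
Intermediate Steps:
W = -7
J = 1/225 (J = (1/(6 + 9))² = (1/15)² = 1/225 ≈ 0.0044444)
y(z, u) = -22/7 (y(z, u) = -3 + 1/(-7) = -3 - ⅐ = -22/7)
(y((1*(-3))*1, 11) + J)*9 = (-22/7 + 1/225)*9 = -4943/1575*9 = -4943/175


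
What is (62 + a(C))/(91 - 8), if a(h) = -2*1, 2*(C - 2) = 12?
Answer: 60/83 ≈ 0.72289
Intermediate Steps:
C = 8 (C = 2 + (½)*12 = 2 + 6 = 8)
a(h) = -2
(62 + a(C))/(91 - 8) = (62 - 2)/(91 - 8) = 60/83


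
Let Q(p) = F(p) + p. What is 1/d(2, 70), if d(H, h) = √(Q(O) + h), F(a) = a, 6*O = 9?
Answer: √73/73 ≈ 0.11704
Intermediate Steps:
O = 3/2 (O = (⅙)*9 = 3/2 ≈ 1.5000)
Q(p) = 2*p (Q(p) = p + p = 2*p)
d(H, h) = √(3 + h) (d(H, h) = √(2*(3/2) + h) = √(3 + h))
1/d(2, 70) = 1/(√(3 + 70)) = 1/(√73) = √73/73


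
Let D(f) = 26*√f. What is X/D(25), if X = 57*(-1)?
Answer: -57/130 ≈ -0.43846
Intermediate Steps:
X = -57
X/D(25) = -57/(26*√25) = -57/(26*5) = -57/130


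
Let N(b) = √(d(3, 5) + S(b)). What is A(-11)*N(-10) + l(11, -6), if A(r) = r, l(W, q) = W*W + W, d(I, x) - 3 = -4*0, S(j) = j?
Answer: 132 - 11*I*√7 ≈ 132.0 - 29.103*I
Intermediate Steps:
d(I, x) = 3 (d(I, x) = 3 - 4*0 = 3 + 0 = 3)
l(W, q) = W + W² (l(W, q) = W² + W = W + W²)
N(b) = √(3 + b)
A(-11)*N(-10) + l(11, -6) = -11*√(3 - 10) + 11*(1 + 11) = -11*I*√7 + 11*12 = -11*I*√7 + 132 = 132 - 11*I*√7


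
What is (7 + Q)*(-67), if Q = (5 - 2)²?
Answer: -1072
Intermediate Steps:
Q = 9 (Q = 3² = 9)
(7 + Q)*(-67) = (7 + 9)*(-67) = 16*(-67) = -1072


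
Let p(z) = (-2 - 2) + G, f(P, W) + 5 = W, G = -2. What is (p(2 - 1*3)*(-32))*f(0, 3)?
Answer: -384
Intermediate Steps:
f(P, W) = -5 + W
p(z) = -6 (p(z) = (-2 - 2) - 2 = -4 - 2 = -6)
(p(2 - 1*3)*(-32))*f(0, 3) = (-6*(-32))*(-5 + 3) = 192*(-2) = -384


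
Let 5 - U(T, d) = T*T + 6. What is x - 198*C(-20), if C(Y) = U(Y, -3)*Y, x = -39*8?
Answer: -1588272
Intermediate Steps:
x = -312
U(T, d) = -1 - T² (U(T, d) = 5 - (T*T + 6) = 5 - (T² + 6) = 5 - (6 + T²) = 5 + (-6 - T²) = -1 - T²)
C(Y) = Y*(-1 - Y²) (C(Y) = (-1 - Y²)*Y = Y*(-1 - Y²))
x - 198*C(-20) = -312 - 198*(-1*(-20) - 1*(-20)³) = -312 - 198*(20 - 1*(-8000)) = -312 - 198*(20 + 8000) = -312 - 198*8020 = -312 - 1587960 = -1588272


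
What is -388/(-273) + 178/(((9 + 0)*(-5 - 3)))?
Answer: -3443/3276 ≈ -1.0510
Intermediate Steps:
-388/(-273) + 178/(((9 + 0)*(-5 - 3))) = -388*(-1/273) + 178/((9*(-8))) = 388/273 + 178/(-72) = 388/273 + 178*(-1/72) = 388/273 - 89/36 = -3443/3276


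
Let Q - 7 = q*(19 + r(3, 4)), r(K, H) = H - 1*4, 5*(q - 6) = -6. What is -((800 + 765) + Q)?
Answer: -8316/5 ≈ -1663.2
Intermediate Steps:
q = 24/5 (q = 6 + (⅕)*(-6) = 6 - 6/5 = 24/5 ≈ 4.8000)
r(K, H) = -4 + H (r(K, H) = H - 4 = -4 + H)
Q = 491/5 (Q = 7 + 24*(19 + (-4 + 4))/5 = 7 + 24*(19 + 0)/5 = 7 + (24/5)*19 = 7 + 456/5 = 491/5 ≈ 98.200)
-((800 + 765) + Q) = -((800 + 765) + 491/5) = -(1565 + 491/5) = -1*8316/5 = -8316/5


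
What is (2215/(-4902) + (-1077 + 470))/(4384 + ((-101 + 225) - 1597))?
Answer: -2977729/14269722 ≈ -0.20867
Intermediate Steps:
(2215/(-4902) + (-1077 + 470))/(4384 + ((-101 + 225) - 1597)) = (2215*(-1/4902) - 607)/(4384 + (124 - 1597)) = (-2215/4902 - 607)/(4384 - 1473) = -2977729/4902/2911 = -2977729/4902*1/2911 = -2977729/14269722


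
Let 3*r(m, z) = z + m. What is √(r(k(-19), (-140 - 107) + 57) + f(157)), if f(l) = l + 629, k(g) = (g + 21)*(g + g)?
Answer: 2*√1569/3 ≈ 26.407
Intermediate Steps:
k(g) = 2*g*(21 + g) (k(g) = (21 + g)*(2*g) = 2*g*(21 + g))
f(l) = 629 + l
r(m, z) = m/3 + z/3 (r(m, z) = (z + m)/3 = (m + z)/3 = m/3 + z/3)
√(r(k(-19), (-140 - 107) + 57) + f(157)) = √(((2*(-19)*(21 - 19))/3 + ((-140 - 107) + 57)/3) + (629 + 157)) = √(((2*(-19)*2)/3 + (-247 + 57)/3) + 786) = √(((⅓)*(-76) + (⅓)*(-190)) + 786) = √((-76/3 - 190/3) + 786) = √(-266/3 + 786) = √(2092/3) = 2*√1569/3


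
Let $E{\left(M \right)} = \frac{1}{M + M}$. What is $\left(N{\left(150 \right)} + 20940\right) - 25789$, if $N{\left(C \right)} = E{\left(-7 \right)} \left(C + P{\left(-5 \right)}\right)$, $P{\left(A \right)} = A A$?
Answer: $- \frac{9723}{2} \approx -4861.5$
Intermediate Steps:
$P{\left(A \right)} = A^{2}$
$E{\left(M \right)} = \frac{1}{2 M}$
$N{\left(C \right)} = - \frac{25}{14} - \frac{C}{14}$ ($N{\left(C \right)} = \frac{1}{2 \left(-7\right)} \left(C + \left(-5\right)^{2}\right) = \frac{1}{2} \left(- \frac{1}{7}\right) \left(C + 25\right) = - \frac{25 + C}{14} = - \frac{25}{14} - \frac{C}{14}$)
$\left(N{\left(150 \right)} + 20940\right) - 25789 = \left(\left(- \frac{25}{14} - \frac{75}{7}\right) + 20940\right) - 25789 = \left(- \frac{25}{2} + 20940\right) - 25789 = \frac{41855}{2} - 25789 = - \frac{9723}{2}$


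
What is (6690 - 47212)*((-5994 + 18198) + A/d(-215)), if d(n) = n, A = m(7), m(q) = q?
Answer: -106323771266/215 ≈ -4.9453e+8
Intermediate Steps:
A = 7
(6690 - 47212)*((-5994 + 18198) + A/d(-215)) = (6690 - 47212)*((-5994 + 18198) + 7/(-215)) = -40522*(12204 + 7*(-1/215)) = -40522*(12204 - 7/215) = -40522*2623853/215 = -106323771266/215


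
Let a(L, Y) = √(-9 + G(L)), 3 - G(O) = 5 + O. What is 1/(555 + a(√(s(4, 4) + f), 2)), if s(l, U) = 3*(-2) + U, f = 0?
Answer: 1/(555 + √(-11 - I*√2)) ≈ 0.001801 + 1.078e-5*I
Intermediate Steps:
G(O) = -2 - O (G(O) = 3 - (5 + O) = 3 + (-5 - O) = -2 - O)
s(l, U) = -6 + U
a(L, Y) = √(-11 - L) (a(L, Y) = √(-9 + (-2 - L)) = √(-11 - L))
1/(555 + a(√(s(4, 4) + f), 2)) = 1/(555 + √(-11 - √((-6 + 4) + 0))) = 1/(555 + √(-11 - √(-2 + 0))) = 1/(555 + √(-11 - √(-2))) = 1/(555 + √(-11 - I*√2))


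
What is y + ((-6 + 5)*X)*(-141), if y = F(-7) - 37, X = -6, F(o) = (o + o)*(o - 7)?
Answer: -687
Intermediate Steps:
F(o) = 2*o*(-7 + o) (F(o) = (2*o)*(-7 + o) = 2*o*(-7 + o))
y = 159 (y = 2*(-7)*(-7 - 7) - 37 = 2*(-7)*(-14) - 37 = 196 - 37 = 159)
y + ((-6 + 5)*X)*(-141) = 159 + ((-6 + 5)*(-6))*(-141) = 159 - 1*(-6)*(-141) = 159 + 6*(-141) = 159 - 846 = -687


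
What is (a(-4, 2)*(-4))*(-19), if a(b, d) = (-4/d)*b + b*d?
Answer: 0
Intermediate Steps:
a(b, d) = b*d - 4*b/d (a(b, d) = -4*b/d + b*d = b*d - 4*b/d)
(a(-4, 2)*(-4))*(-19) = (-4*(-4 + 2²)/2*(-4))*(-19) = (-4*½*(-4 + 4)*(-4))*(-19) = (-4*½*0*(-4))*(-19) = (0*(-4))*(-19) = 0*(-19) = 0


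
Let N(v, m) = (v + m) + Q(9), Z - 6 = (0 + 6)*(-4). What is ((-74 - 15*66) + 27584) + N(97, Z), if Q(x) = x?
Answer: 26608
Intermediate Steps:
Z = -18 (Z = 6 + (0 + 6)*(-4) = 6 + 6*(-4) = 6 - 24 = -18)
N(v, m) = 9 + m + v (N(v, m) = (v + m) + 9 = (m + v) + 9 = 9 + m + v)
((-74 - 15*66) + 27584) + N(97, Z) = ((-74 - 15*66) + 27584) + (9 - 18 + 97) = ((-74 - 990) + 27584) + 88 = (-1064 + 27584) + 88 = 26520 + 88 = 26608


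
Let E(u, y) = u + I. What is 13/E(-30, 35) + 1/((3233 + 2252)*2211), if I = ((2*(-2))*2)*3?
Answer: -52551767/218292030 ≈ -0.24074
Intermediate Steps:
I = -24 (I = -4*2*3 = -8*3 = -24)
E(u, y) = -24 + u (E(u, y) = u - 24 = -24 + u)
13/E(-30, 35) + 1/((3233 + 2252)*2211) = 13/(-24 - 30) + 1/((3233 + 2252)*2211) = 13/(-54) + (1/2211)/5485 = 13*(-1/54) + (1/5485)*(1/2211) = -13/54 + 1/12127335 = -52551767/218292030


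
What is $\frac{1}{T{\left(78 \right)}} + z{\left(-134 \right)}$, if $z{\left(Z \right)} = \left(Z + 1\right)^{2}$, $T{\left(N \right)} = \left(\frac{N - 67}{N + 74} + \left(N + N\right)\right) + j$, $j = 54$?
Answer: $\frac{564827611}{31931} \approx 17689.0$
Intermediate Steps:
$T{\left(N \right)} = 54 + 2 N + \frac{-67 + N}{74 + N}$ ($T{\left(N \right)} = \left(\frac{N - 67}{N + 74} + \left(N + N\right)\right) + 54 = \left(\frac{-67 + N}{74 + N} + 2 N\right) + 54 = \left(2 N + \frac{-67 + N}{74 + N}\right) + 54 = 54 + 2 N + \frac{-67 + N}{74 + N}$)
$z{\left(Z \right)} = \left(1 + Z\right)^{2}$
$\frac{1}{T{\left(78 \right)}} + z{\left(-134 \right)} = \frac{1}{\frac{1}{74 + 78} \left(3929 + 2 \cdot 78^{2} + 203 \cdot 78\right)} + \left(1 - 134\right)^{2} = \frac{1}{\frac{1}{152} \left(3929 + 2 \cdot 6084 + 15834\right)} + \left(-133\right)^{2} = \frac{1}{\frac{1}{152} \left(3929 + 12168 + 15834\right)} + 17689 = \frac{1}{\frac{1}{152} \cdot 31931} + 17689 = \frac{1}{\frac{31931}{152}} + 17689 = \frac{152}{31931} + 17689 = \frac{564827611}{31931}$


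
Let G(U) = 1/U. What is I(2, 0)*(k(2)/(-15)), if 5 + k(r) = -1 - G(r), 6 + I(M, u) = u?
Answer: -13/5 ≈ -2.6000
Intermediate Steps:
I(M, u) = -6 + u
k(r) = -6 - 1/r (k(r) = -5 + (-1 - 1/r) = -6 - 1/r)
I(2, 0)*(k(2)/(-15)) = (-6 + 0)*((-6 - 1/2)/(-15)) = -6*(-6 - 1*½)*(-1)/15 = -6*(-6 - ½)*(-1)/15 = -(-39)*(-1)/15 = -6*13/30 = -13/5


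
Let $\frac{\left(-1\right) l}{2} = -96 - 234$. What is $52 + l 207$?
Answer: $136672$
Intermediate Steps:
$l = 660$ ($l = - 2 \left(-96 - 234\right) = \left(-2\right) \left(-330\right) = 660$)
$52 + l 207 = 52 + 660 \cdot 207 = 52 + 136620 = 136672$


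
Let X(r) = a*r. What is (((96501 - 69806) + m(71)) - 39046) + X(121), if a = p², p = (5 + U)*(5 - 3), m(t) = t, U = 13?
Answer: 144536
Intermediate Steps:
p = 36 (p = (5 + 13)*(5 - 3) = 18*2 = 36)
a = 1296 (a = 36² = 1296)
X(r) = 1296*r
(((96501 - 69806) + m(71)) - 39046) + X(121) = (((96501 - 69806) + 71) - 39046) + 1296*121 = ((26695 + 71) - 39046) + 156816 = (26766 - 39046) + 156816 = -12280 + 156816 = 144536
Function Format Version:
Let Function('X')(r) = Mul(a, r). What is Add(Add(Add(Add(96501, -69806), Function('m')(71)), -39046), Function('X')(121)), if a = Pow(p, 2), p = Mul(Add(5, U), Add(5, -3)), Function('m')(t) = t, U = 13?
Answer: 144536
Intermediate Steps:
p = 36 (p = Mul(Add(5, 13), Add(5, -3)) = Mul(18, 2) = 36)
a = 1296 (a = Pow(36, 2) = 1296)
Function('X')(r) = Mul(1296, r)
Add(Add(Add(Add(96501, -69806), Function('m')(71)), -39046), Function('X')(121)) = Add(Add(Add(Add(96501, -69806), 71), -39046), Mul(1296, 121)) = Add(Add(Add(26695, 71), -39046), 156816) = Add(Add(26766, -39046), 156816) = Add(-12280, 156816) = 144536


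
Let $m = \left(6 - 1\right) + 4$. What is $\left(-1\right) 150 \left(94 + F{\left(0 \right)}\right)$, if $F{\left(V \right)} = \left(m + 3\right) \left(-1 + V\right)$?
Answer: $-12300$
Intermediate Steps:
$m = 9$ ($m = 5 + 4 = 9$)
$F{\left(V \right)} = -12 + 12 V$ ($F{\left(V \right)} = \left(9 + 3\right) \left(-1 + V\right) = 12 \left(-1 + V\right) = -12 + 12 V$)
$\left(-1\right) 150 \left(94 + F{\left(0 \right)}\right) = \left(-1\right) 150 \left(94 + \left(-12 + 12 \cdot 0\right)\right) = - 150 \left(94 + \left(-12 + 0\right)\right) = - 150 \left(94 - 12\right) = \left(-150\right) 82 = -12300$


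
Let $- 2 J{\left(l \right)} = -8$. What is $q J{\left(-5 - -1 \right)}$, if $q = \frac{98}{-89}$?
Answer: $- \frac{392}{89} \approx -4.4045$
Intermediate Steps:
$q = - \frac{98}{89}$ ($q = 98 \left(- \frac{1}{89}\right) = - \frac{98}{89} \approx -1.1011$)
$J{\left(l \right)} = 4$ ($J{\left(l \right)} = \left(- \frac{1}{2}\right) \left(-8\right) = 4$)
$q J{\left(-5 - -1 \right)} = \left(- \frac{98}{89}\right) 4 = - \frac{392}{89}$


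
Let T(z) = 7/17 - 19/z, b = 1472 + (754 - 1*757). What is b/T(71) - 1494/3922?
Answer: 3476885785/341214 ≈ 10190.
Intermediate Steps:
b = 1469 (b = 1472 + (754 - 757) = 1472 - 3 = 1469)
T(z) = 7/17 - 19/z (T(z) = 7*(1/17) - 19/z = 7/17 - 19/z)
b/T(71) - 1494/3922 = 1469/(7/17 - 19/71) - 1494/3922 = 1469/(7/17 - 19*1/71) - 1494*1/3922 = 1469/(7/17 - 19/71) - 747/1961 = 1469/(174/1207) - 747/1961 = 1469*(1207/174) - 747/1961 = 1773083/174 - 747/1961 = 3476885785/341214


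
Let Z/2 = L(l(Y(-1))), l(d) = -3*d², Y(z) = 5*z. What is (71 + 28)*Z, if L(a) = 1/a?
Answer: -66/25 ≈ -2.6400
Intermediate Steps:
Z = -2/75 (Z = 2/((-3*(5*(-1))²)) = 2/((-3*(-5)²)) = 2/((-3*25)) = 2/(-75) = 2*(-1/75) = -2/75 ≈ -0.026667)
(71 + 28)*Z = (71 + 28)*(-2/75) = 99*(-2/75) = -66/25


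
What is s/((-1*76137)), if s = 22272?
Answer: -7424/25379 ≈ -0.29253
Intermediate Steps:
s/((-1*76137)) = 22272/((-1*76137)) = 22272/(-76137) = 22272*(-1/76137) = -7424/25379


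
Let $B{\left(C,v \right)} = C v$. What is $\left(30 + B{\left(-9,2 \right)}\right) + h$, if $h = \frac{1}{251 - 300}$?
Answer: $\frac{587}{49} \approx 11.98$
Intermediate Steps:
$h = - \frac{1}{49}$ ($h = \frac{1}{-49} = - \frac{1}{49} \approx -0.020408$)
$\left(30 + B{\left(-9,2 \right)}\right) + h = \left(30 - 18\right) - \frac{1}{49} = 12 - \frac{1}{49} = \frac{587}{49}$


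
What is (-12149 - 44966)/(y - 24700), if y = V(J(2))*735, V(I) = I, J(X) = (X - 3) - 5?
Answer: 11423/5822 ≈ 1.9620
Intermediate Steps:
J(X) = -8 + X (J(X) = (-3 + X) - 5 = -8 + X)
y = -4410 (y = (-8 + 2)*735 = -6*735 = -4410)
(-12149 - 44966)/(y - 24700) = (-12149 - 44966)/(-4410 - 24700) = -57115/(-29110) = -57115*(-1/29110) = 11423/5822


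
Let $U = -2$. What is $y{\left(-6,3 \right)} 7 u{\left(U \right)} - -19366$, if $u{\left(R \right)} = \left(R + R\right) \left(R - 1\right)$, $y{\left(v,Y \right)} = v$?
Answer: $18862$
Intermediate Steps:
$u{\left(R \right)} = 2 R \left(-1 + R\right)$
$y{\left(-6,3 \right)} 7 u{\left(U \right)} - -19366 = \left(-6\right) 7 \cdot 2 \left(-2\right) \left(-1 - 2\right) - -19366 = - 42 \cdot 2 \left(-2\right) \left(-3\right) + 19366 = \left(-42\right) 12 + 19366 = -504 + 19366 = 18862$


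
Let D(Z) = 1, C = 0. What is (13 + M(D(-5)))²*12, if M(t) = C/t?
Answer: 2028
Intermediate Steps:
M(t) = 0 (M(t) = 0/t = 0)
(13 + M(D(-5)))²*12 = (13 + 0)²*12 = 13²*12 = 169*12 = 2028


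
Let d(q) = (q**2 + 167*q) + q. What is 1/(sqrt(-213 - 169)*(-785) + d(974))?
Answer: 556154/618732242407 + 785*I*sqrt(382)/1237464484814 ≈ 8.9886e-7 + 1.2398e-8*I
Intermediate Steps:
d(q) = q**2 + 168*q
1/(sqrt(-213 - 169)*(-785) + d(974)) = 1/(sqrt(-213 - 169)*(-785) + 974*(168 + 974)) = 1/(sqrt(-382)*(-785) + 974*1142) = 1/((I*sqrt(382))*(-785) + 1112308) = 1/(-785*I*sqrt(382) + 1112308) = 1/(1112308 - 785*I*sqrt(382))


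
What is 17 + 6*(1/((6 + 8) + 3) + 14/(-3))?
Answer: -181/17 ≈ -10.647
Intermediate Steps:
17 + 6*(1/((6 + 8) + 3) + 14/(-3)) = 17 + 6*(1/(14 + 3) + 14*(-1/3)) = 17 + 6*(1/17 - 14/3) = 17 + 6*(-235/51) = 17 - 470/17 = -181/17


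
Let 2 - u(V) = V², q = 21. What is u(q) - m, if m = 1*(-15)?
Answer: -424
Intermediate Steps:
m = -15
u(V) = 2 - V²
u(q) - m = (2 - 1*21²) - 1*(-15) = (2 - 1*441) + 15 = (2 - 441) + 15 = -439 + 15 = -424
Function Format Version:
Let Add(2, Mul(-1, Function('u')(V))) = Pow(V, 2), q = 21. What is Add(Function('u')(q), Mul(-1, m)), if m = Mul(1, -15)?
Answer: -424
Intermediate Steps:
m = -15
Function('u')(V) = Add(2, Mul(-1, Pow(V, 2)))
Add(Function('u')(q), Mul(-1, m)) = Add(Add(2, Mul(-1, Pow(21, 2))), Mul(-1, -15)) = Add(Add(2, Mul(-1, 441)), 15) = Add(Add(2, -441), 15) = Add(-439, 15) = -424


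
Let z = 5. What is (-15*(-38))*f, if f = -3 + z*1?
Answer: 1140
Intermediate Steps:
f = 2 (f = -3 + 5*1 = -3 + 5 = 2)
(-15*(-38))*f = -15*(-38)*2 = 570*2 = 1140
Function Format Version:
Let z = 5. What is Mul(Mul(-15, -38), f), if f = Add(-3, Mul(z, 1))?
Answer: 1140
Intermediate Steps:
f = 2 (f = Add(-3, Mul(5, 1)) = Add(-3, 5) = 2)
Mul(Mul(-15, -38), f) = Mul(Mul(-15, -38), 2) = Mul(570, 2) = 1140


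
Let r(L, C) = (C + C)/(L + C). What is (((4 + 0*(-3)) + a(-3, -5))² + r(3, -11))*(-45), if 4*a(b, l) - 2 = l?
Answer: -9585/16 ≈ -599.06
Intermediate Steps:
a(b, l) = ½ + l/4
r(L, C) = 2*C/(C + L) (r(L, C) = (2*C)/(C + L) = 2*C/(C + L))
(((4 + 0*(-3)) + a(-3, -5))² + r(3, -11))*(-45) = (((4 + 0*(-3)) + (½ + (¼)*(-5)))² + 2*(-11)/(-11 + 3))*(-45) = (((4 + 0) + (½ - 5/4))² + 2*(-11)/(-8))*(-45) = ((4 - ¾)² + 2*(-11)*(-⅛))*(-45) = ((13/4)² + 11/4)*(-45) = (169/16 + 11/4)*(-45) = (213/16)*(-45) = -9585/16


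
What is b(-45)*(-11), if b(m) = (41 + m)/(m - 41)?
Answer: -22/43 ≈ -0.51163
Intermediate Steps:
b(m) = (41 + m)/(-41 + m)
b(-45)*(-11) = ((41 - 45)/(-41 - 45))*(-11) = (-4/(-86))*(-11) = -1/86*(-4)*(-11) = (2/43)*(-11) = -22/43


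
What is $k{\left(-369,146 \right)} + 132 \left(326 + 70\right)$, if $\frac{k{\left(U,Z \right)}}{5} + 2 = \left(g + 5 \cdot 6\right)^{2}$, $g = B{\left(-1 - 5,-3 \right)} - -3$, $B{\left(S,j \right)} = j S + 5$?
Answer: $67942$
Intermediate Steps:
$B{\left(S,j \right)} = 5 + S j$ ($B{\left(S,j \right)} = S j + 5 = 5 + S j$)
$g = 26$ ($g = \left(5 + \left(-1 - 5\right) \left(-3\right)\right) - -3 = \left(5 - -18\right) + 3 = \left(5 + 18\right) + 3 = 23 + 3 = 26$)
$k{\left(U,Z \right)} = 15670$ ($k{\left(U,Z \right)} = -10 + 5 \left(26 + 5 \cdot 6\right)^{2} = -10 + 5 \left(26 + 30\right)^{2} = -10 + 5 \cdot 56^{2} = -10 + 5 \cdot 3136 = -10 + 15680 = 15670$)
$k{\left(-369,146 \right)} + 132 \left(326 + 70\right) = 15670 + 132 \left(326 + 70\right) = 15670 + 132 \cdot 396 = 15670 + 52272 = 67942$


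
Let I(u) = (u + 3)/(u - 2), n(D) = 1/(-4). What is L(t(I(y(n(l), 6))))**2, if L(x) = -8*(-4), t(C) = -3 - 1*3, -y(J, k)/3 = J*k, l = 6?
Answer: 1024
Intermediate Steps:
n(D) = -1/4
y(J, k) = -3*J*k
I(u) = (3 + u)/(-2 + u)
t(C) = -6 (t(C) = -3 - 3 = -6)
L(x) = 32
L(t(I(y(n(l), 6))))**2 = 32**2 = 1024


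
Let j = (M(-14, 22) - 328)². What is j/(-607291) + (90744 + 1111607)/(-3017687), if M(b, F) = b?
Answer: -63713981377/107800832701 ≈ -0.59103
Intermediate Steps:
j = 116964 (j = (-14 - 328)² = (-342)² = 116964)
j/(-607291) + (90744 + 1111607)/(-3017687) = 116964/(-607291) + (90744 + 1111607)/(-3017687) = 116964*(-1/607291) + 1202351*(-1/3017687) = -116964/607291 - 1202351/3017687 = -63713981377/107800832701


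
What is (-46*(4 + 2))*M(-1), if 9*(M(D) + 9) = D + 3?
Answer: 7268/3 ≈ 2422.7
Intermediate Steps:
M(D) = -26/3 + D/9 (M(D) = -9 + (D + 3)/9 = -9 + (3 + D)/9 = -9 + (⅓ + D/9) = -26/3 + D/9)
(-46*(4 + 2))*M(-1) = (-46*(4 + 2))*(-26/3 + (⅑)*(-1)) = (-46*6)*(-26/3 - ⅑) = -46*6*(-79/9) = -276*(-79/9) = 7268/3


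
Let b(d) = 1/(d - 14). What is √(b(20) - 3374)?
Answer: I*√121458/6 ≈ 58.085*I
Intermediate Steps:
b(d) = 1/(-14 + d)
√(b(20) - 3374) = √(1/(-14 + 20) - 3374) = √(1/6 - 3374) = √(⅙ - 3374) = √(-20243/6) = I*√121458/6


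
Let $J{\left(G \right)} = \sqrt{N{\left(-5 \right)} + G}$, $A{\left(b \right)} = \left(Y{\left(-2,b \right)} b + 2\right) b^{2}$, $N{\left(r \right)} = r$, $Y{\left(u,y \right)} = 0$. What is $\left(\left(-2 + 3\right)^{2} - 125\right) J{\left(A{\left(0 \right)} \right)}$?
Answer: $- 124 i \sqrt{5} \approx - 277.27 i$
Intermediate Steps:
$A{\left(b \right)} = 2 b^{2}$ ($A{\left(b \right)} = \left(0 b + 2\right) b^{2} = \left(0 + 2\right) b^{2} = 2 b^{2}$)
$J{\left(G \right)} = \sqrt{-5 + G}$
$\left(\left(-2 + 3\right)^{2} - 125\right) J{\left(A{\left(0 \right)} \right)} = \left(\left(-2 + 3\right)^{2} - 125\right) \sqrt{-5 + 2 \cdot 0^{2}} = \left(1^{2} - 125\right) \sqrt{-5 + 2 \cdot 0} = \left(1 - 125\right) \sqrt{-5 + 0} = - 124 \sqrt{-5} = - 124 i \sqrt{5}$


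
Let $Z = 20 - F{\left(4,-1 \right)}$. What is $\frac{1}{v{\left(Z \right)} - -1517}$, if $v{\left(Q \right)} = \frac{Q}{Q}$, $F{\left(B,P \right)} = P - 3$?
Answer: $\frac{1}{1518} \approx 0.00065876$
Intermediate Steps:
$F{\left(B,P \right)} = -3 + P$
$Z = 24$ ($Z = 20 - \left(-3 - 1\right) = 20 - -4 = 20 + 4 = 24$)
$v{\left(Q \right)} = 1$
$\frac{1}{v{\left(Z \right)} - -1517} = \frac{1}{1 - -1517} = \frac{1}{1 + \left(-1762 + 3279\right)} = \frac{1}{1 + 1517} = \frac{1}{1518}$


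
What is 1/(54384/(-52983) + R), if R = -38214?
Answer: -17661/674915582 ≈ -2.6168e-5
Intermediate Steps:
1/(54384/(-52983) + R) = 1/(54384/(-52983) - 38214) = 1/(54384*(-1/52983) - 38214) = 1/(-18128/17661 - 38214) = 1/(-674915582/17661) = -17661/674915582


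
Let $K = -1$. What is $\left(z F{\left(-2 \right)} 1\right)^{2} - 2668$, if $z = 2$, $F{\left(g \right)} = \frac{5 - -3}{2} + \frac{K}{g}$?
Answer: $-2587$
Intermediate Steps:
$F{\left(g \right)} = 4 - \frac{1}{g}$ ($F{\left(g \right)} = \frac{5 - -3}{2} - \frac{1}{g} = \left(5 + 3\right) \frac{1}{2} - \frac{1}{g} = 8 \cdot \frac{1}{2} - \frac{1}{g} = 4 - \frac{1}{g}$)
$\left(z F{\left(-2 \right)} 1\right)^{2} - 2668 = \left(2 \left(4 - \frac{1}{-2}\right) 1\right)^{2} - 2668 = \left(2 \left(4 - - \frac{1}{2}\right) 1\right)^{2} - 2668 = \left(2 \left(4 + \frac{1}{2}\right) 1\right)^{2} - 2668 = \left(2 \cdot \frac{9}{2} \cdot 1\right)^{2} - 2668 = \left(9 \cdot 1\right)^{2} - 2668 = 9^{2} - 2668 = 81 - 2668 = -2587$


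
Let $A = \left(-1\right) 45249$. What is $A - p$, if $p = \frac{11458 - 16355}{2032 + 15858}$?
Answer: $- \frac{809499713}{17890} \approx -45249.0$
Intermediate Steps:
$A = -45249$
$p = - \frac{4897}{17890} \approx -0.27373$
$A - p = -45249 - - \frac{4897}{17890} = -45249 + \frac{4897}{17890} = - \frac{809499713}{17890}$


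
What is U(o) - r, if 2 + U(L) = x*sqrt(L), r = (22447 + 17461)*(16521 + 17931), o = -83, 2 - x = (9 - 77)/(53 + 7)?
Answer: -1374910418 + 47*I*sqrt(83)/15 ≈ -1.3749e+9 + 28.546*I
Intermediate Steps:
x = 47/15 (x = 2 - (9 - 77)/(53 + 7) = 2 - (-68)/60 = 2 - 1*(-17/15) = 2 + 17/15 = 47/15 ≈ 3.1333)
r = 1374910416 (r = 39908*34452 = 1374910416)
U(L) = -2 + 47*sqrt(L)/15
U(o) - r = (-2 + 47*sqrt(-83)/15) - 1*1374910416 = (-2 + 47*(I*sqrt(83))/15) - 1374910416 = (-2 + 47*I*sqrt(83)/15) - 1374910416 = -1374910418 + 47*I*sqrt(83)/15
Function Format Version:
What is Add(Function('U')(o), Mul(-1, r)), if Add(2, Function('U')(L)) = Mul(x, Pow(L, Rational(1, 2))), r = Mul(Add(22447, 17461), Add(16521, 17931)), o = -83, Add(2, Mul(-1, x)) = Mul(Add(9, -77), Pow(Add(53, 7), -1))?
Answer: Add(-1374910418, Mul(Rational(47, 15), I, Pow(83, Rational(1, 2)))) ≈ Add(-1.3749e+9, Mul(28.546, I))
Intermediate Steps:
x = Rational(47, 15) (x = Add(2, Mul(-1, Mul(Add(9, -77), Pow(Add(53, 7), -1)))) = Add(2, Mul(-1, Mul(-68, Pow(60, -1)))) = Add(2, Mul(-1, Mul(-68, Rational(1, 60)))) = Add(2, Mul(-1, Rational(-17, 15))) = Add(2, Rational(17, 15)) = Rational(47, 15) ≈ 3.1333)
r = 1374910416 (r = Mul(39908, 34452) = 1374910416)
Function('U')(L) = Add(-2, Mul(Rational(47, 15), Pow(L, Rational(1, 2))))
Add(Function('U')(o), Mul(-1, r)) = Add(Add(-2, Mul(Rational(47, 15), Pow(-83, Rational(1, 2)))), Mul(-1, 1374910416)) = Add(Add(-2, Mul(Rational(47, 15), Mul(I, Pow(83, Rational(1, 2))))), -1374910416) = Add(Add(-2, Mul(Rational(47, 15), I, Pow(83, Rational(1, 2)))), -1374910416) = Add(-1374910418, Mul(Rational(47, 15), I, Pow(83, Rational(1, 2))))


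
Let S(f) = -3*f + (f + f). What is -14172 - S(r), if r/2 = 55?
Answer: -14062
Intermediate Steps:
r = 110 (r = 2*55 = 110)
S(f) = -f (S(f) = -3*f + 2*f = -f)
-14172 - S(r) = -14172 - (-1)*110 = -14172 - 1*(-110) = -14172 + 110 = -14062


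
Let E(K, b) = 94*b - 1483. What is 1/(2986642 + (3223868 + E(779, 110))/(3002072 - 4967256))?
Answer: 1965184/5869297839403 ≈ 3.3482e-7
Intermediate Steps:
E(K, b) = -1483 + 94*b
1/(2986642 + (3223868 + E(779, 110))/(3002072 - 4967256)) = 1/(2986642 + (3223868 + (-1483 + 94*110))/(3002072 - 4967256)) = 1/(2986642 + (3223868 + (-1483 + 10340))/(-1965184)) = 1/(2986642 + (3223868 + 8857)*(-1/1965184)) = 1/(2986642 + 3232725*(-1/1965184)) = 1/(2986642 - 3232725/1965184) = 1/(5869297839403/1965184) = 1965184/5869297839403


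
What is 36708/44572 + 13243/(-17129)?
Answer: 9626084/190868447 ≈ 0.050433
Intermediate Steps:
36708/44572 + 13243/(-17129) = 36708*(1/44572) + 13243*(-1/17129) = 9177/11143 - 13243/17129 = 9626084/190868447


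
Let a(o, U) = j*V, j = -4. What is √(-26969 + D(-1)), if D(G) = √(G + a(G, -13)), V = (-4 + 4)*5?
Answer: √(-26969 + I) ≈ 0.003 + 164.22*I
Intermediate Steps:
V = 0 (V = 0*5 = 0)
a(o, U) = 0 (a(o, U) = -4*0 = 0)
D(G) = √G (D(G) = √(G + 0) = √G)
√(-26969 + D(-1)) = √(-26969 + √(-1)) = √(-26969 + I)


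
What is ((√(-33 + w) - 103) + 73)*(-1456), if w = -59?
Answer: 43680 - 2912*I*√23 ≈ 43680.0 - 13965.0*I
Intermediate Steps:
((√(-33 + w) - 103) + 73)*(-1456) = ((√(-33 - 59) - 103) + 73)*(-1456) = ((√(-92) - 103) + 73)*(-1456) = ((2*I*√23 - 103) + 73)*(-1456) = ((-103 + 2*I*√23) + 73)*(-1456) = (-30 + 2*I*√23)*(-1456) = 43680 - 2912*I*√23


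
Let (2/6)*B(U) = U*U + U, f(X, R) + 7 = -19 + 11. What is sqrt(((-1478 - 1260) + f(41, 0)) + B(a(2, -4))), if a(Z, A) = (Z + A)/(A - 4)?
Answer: I*sqrt(44033)/4 ≈ 52.46*I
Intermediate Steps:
f(X, R) = -15 (f(X, R) = -7 + (-19 + 11) = -7 - 8 = -15)
a(Z, A) = (A + Z)/(-4 + A)
B(U) = 3*U + 3*U**2 (B(U) = 3*(U*U + U) = 3*(U**2 + U) = 3*(U + U**2) = 3*U + 3*U**2)
sqrt(((-1478 - 1260) + f(41, 0)) + B(a(2, -4))) = sqrt(((-1478 - 1260) - 15) + 3*((-4 + 2)/(-4 - 4))*(1 + (-4 + 2)/(-4 - 4))) = sqrt((-2738 - 15) + 3*(-2/(-8))*(1 - 2/(-8))) = sqrt(-2753 + 3*(-1/8*(-2))*(1 - 1/8*(-2))) = sqrt(-2753 + 3*(1/4)*(1 + 1/4)) = sqrt(-2753 + 3*(1/4)*(5/4)) = sqrt(-2753 + 15/16) = sqrt(-44033/16) = I*sqrt(44033)/4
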